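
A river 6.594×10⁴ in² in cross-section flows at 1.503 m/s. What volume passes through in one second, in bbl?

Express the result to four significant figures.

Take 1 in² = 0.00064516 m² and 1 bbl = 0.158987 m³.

402.2 bbl

6.594×10⁴ in² × 0.00064516 = 42.5419 m²
V = v × A × t = 1.503 m/s × 42.5419 m² × 1 s = 63.9405 m³
63.9405 m³ ÷ (0.158987 m³/bbl) = 402.174 bbl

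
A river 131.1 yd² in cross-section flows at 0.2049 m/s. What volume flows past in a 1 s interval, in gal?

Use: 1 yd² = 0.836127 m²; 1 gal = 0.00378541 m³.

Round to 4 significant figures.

131.1 yd² × 0.836127 = 109.616 m²
V = v × A × t = 0.2049 m/s × 109.616 m² × 1 s = 22.4603 m³
22.4603 m³ ÷ (0.00378541 m³/gal) = 5933.39 gal

5933 gal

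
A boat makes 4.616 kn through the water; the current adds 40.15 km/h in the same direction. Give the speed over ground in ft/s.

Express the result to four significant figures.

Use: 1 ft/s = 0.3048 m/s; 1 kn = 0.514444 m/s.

44.38 ft/s

4.616 kn × 0.514444 → 2.37467 m/s
40.15 km/h × (1/3.6) → 11.1528 m/s
Combined: 2.37467 + 11.1528 = 13.5275 m/s
In ft/s: 13.5275 / 0.3048 = 44.3816 ft/s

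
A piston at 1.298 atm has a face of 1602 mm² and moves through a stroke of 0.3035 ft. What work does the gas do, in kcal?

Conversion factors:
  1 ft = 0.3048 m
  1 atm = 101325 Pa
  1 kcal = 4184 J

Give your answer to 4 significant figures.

1.298 atm → 131520 Pa
1602 mm² → 0.001602 m²
F = P × A = 131520 × 0.001602 = 210.695 N
0.3035 ft → 0.0925068 m
W = F × d = 210.695 × 0.0925068 = 19.4907 J
In kcal: 19.4907 / 4184 = 0.00465839 kcal

0.004658 kcal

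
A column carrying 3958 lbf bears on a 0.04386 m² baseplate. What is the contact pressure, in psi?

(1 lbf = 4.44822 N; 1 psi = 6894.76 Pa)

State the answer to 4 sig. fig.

58.22 psi

3958 lbf × 4.44822 → 17606.1 N
P = F / A = 17606.1 N / 0.04386 m² = 401416 Pa
401416 Pa ÷ (6894.76 Pa/psi) = 58.2204 psi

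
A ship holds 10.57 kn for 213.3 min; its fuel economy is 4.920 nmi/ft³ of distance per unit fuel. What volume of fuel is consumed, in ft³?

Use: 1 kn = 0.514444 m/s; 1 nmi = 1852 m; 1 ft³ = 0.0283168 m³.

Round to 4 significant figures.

7.637 ft³

10.57 kn → 5.43767 m/s
213.3 min → 12798 s
d = v × t = 5.43767 × 12798 = 69591.3 m
4.920 nmi/ft³ → 321782 m/m³
V = d / (distance per unit fuel) = 69591.3 / 321782 = 0.216268 m³
In ft³: 0.216268 / 0.0283168 = 7.63744 ft³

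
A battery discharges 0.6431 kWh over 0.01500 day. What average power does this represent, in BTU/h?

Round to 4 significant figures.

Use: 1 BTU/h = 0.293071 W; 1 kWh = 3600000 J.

0.6431 kWh × 3600000 → 2.31516×10⁶ J
0.01500 day × 86400 → 1296 s
P = E / t = 2.31516×10⁶ J / 1296 s = 1786.39 W
1786.39 W ÷ (0.293071 W/BTU/h) = 6095.42 BTU/h

6095 BTU/h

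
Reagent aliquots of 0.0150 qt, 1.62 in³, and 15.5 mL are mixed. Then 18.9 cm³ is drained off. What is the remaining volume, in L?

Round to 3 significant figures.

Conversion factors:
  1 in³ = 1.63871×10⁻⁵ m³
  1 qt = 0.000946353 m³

0.0150 qt × 0.000946353 → 1.41953×10⁻⁵ m³
1.62 in³ × 1.63871×10⁻⁵ → 2.65471×10⁻⁵ m³
15.5 mL × 10⁻⁶ → 1.55×10⁻⁵ m³
18.9 cm³ × 10⁻⁶ → 1.89×10⁻⁵ m³
Sum: 1.41953×10⁻⁵ + 2.65471×10⁻⁵ + 1.55×10⁻⁵ − 1.89×10⁻⁵ = 3.73424×10⁻⁵ m³
In L: 3.73424×10⁻⁵ / 0.001 = 0.0373424 L

0.0373 L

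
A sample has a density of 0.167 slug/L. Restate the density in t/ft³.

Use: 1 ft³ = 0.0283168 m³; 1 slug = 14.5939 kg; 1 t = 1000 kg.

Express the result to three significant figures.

0.0690 t/ft³

0.167 slug/L × 14.5939 kg/slug ÷ 0.001 m³/L = 2437.18 kg/m³
2437.18 kg/m³ ÷ 1000 kg/t × 0.0283168 m³/ft³ = 0.0690131 t/ft³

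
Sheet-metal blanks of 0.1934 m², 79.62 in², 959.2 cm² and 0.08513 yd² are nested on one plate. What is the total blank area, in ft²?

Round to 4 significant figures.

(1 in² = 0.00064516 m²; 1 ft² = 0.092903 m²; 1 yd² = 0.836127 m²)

4.433 ft²

0.1934 m² (already m²)
79.62 in² × 0.00064516 → 0.0513676 m²
959.2 cm² × 0.0001 → 0.09592 m²
0.08513 yd² × 0.836127 → 0.0711795 m²
Combined: 0.1934 + 0.0513676 + 0.09592 + 0.0711795 = 0.411867 m²
In ft²: 0.411867 / 0.092903 = 4.4333 ft²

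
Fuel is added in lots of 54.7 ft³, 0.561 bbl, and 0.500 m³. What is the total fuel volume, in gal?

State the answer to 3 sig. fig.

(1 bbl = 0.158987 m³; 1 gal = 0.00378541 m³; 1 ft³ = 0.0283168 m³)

565 gal

54.7 ft³ × 0.0283168 = 1.54893 m³
0.561 bbl × 0.158987 = 0.0891917 m³
0.500 m³ (already m³)
Combined: 1.54893 + 0.0891917 + 0.5 = 2.13812 m³
In gal: 2.13812 / 0.00378541 = 564.832 gal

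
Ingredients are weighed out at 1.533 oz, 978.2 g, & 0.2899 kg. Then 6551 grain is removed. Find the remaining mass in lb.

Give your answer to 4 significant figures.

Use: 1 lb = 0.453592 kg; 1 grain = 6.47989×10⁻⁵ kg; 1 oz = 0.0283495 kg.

1.956 lb

1.533 oz × 0.0283495 = 0.0434598 kg
978.2 g × 0.001 = 0.9782 kg
0.2899 kg (already kg)
6551 grain × 6.47989×10⁻⁵ = 0.424498 kg
Net: 0.0434598 + 0.9782 + 0.2899 − 0.424498 = 0.887062 kg
In lb: 0.887062 / 0.453592 = 1.95564 lb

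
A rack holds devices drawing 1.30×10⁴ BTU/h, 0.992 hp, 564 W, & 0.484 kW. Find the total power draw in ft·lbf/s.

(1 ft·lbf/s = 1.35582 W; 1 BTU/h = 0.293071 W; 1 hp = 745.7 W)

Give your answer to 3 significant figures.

1.30×10⁴ BTU/h × 0.293071 = 3809.92 W
0.992 hp × 745.7 = 739.734 W
564 W (already W)
0.484 kW × 1000 = 484 W
Total: 3809.92 + 739.734 + 564 + 484 = 5597.65 W
In ft·lbf/s: 5597.65 / 1.35582 = 4128.61 ft·lbf/s

4130 ft·lbf/s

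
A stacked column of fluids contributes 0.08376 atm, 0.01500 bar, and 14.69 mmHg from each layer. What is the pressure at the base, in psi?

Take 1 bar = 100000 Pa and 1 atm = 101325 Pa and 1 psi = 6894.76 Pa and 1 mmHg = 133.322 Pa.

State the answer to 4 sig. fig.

0.08376 atm × 101325 → 8486.98 Pa
0.01500 bar × 100000 → 1500 Pa
14.69 mmHg × 133.322 → 1958.5 Pa
Sum: 8486.98 + 1500 + 1958.5 = 11945.5 Pa
In psi: 11945.5 / 6894.76 = 1.73255 psi

1.733 psi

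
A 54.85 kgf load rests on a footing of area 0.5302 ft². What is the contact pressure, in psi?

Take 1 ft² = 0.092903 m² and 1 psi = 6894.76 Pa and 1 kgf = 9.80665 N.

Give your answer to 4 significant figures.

54.85 kgf × 9.80665 → 537.895 N
0.5302 ft² × 0.092903 → 0.0492572 m²
P = F / A = 537.895 N / 0.0492572 m² = 10920.1 Pa
10920.1 Pa ÷ (6894.76 Pa/psi) = 1.58383 psi

1.584 psi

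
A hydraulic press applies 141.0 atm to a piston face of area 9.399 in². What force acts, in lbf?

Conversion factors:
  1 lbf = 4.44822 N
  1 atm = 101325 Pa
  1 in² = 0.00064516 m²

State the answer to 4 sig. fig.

1.948×10⁴ lbf

141.0 atm × 101325 → 1.42868×10⁷ Pa
9.399 in² × 0.00064516 → 0.00606386 m²
F = P × A = 1.42868×10⁷ Pa × 0.00606386 m² = 86633.2 N
86633.2 N ÷ (4.44822 N/lbf) = 19475.9 lbf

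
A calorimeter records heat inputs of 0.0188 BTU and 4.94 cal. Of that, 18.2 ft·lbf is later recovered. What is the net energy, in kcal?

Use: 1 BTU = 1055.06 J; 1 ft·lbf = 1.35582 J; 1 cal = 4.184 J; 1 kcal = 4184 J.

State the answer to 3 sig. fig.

0.00378 kcal

0.0188 BTU × 1055.06 = 19.8351 J
4.94 cal × 4.184 = 20.669 J
18.2 ft·lbf × 1.35582 = 24.6759 J
Net: 19.8351 + 20.669 − 24.6759 = 15.8282 J
In kcal: 15.8282 / 4184 = 0.00378303 kcal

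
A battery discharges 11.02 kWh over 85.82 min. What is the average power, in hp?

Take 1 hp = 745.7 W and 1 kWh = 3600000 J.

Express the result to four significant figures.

11.02 kWh × 3600000 → 3.9672×10⁷ J
85.82 min × 60 → 5149.2 s
P = E / t = 3.9672×10⁷ J / 5149.2 s = 7704.5 W
7704.5 W ÷ (745.7 W/hp) = 10.3319 hp

10.33 hp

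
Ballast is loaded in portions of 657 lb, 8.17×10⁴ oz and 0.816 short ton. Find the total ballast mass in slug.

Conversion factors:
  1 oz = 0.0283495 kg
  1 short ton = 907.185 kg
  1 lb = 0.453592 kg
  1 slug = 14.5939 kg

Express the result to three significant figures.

230 slug

657 lb × 0.453592 = 298.01 kg
8.17×10⁴ oz × 0.0283495 = 2316.15 kg
0.816 short ton × 907.185 = 740.263 kg
Combined: 298.01 + 2316.15 + 740.263 = 3354.42 kg
In slug: 3354.42 / 14.5939 = 229.851 slug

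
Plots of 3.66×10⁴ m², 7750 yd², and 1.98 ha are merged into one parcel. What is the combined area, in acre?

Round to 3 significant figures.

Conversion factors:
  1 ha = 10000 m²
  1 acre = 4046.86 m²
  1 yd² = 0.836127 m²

15.5 acre

3.66×10⁴ m² (already m²)
7750 yd² × 0.836127 → 6479.98 m²
1.98 ha × 10000 → 19800 m²
Sum: 36600 + 6479.98 + 19800 = 62880 m²
In acre: 62880 / 4046.86 = 15.538 acre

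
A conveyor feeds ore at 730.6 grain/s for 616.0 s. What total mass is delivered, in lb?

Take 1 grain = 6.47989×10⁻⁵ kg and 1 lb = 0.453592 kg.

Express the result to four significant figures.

730.6 grain/s → 0.0473421 kg/s
m = ṁ × t = 0.0473421 × 616 = 29.1627 kg
In lb: 29.1627 / 0.453592 = 64.2928 lb

64.29 lb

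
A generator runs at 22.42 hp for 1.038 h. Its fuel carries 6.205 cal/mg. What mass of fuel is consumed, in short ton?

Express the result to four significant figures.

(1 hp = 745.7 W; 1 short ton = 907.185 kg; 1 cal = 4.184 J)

0.002653 short ton

22.42 hp → 16718.6 W
1.038 h → 3736.8 s
E = P × t = 16718.6 × 3736.8 = 6.24741×10⁷ J
6.205 cal/mg → 2.59617×10⁷ J/kg
m = E / e_s = 6.24741×10⁷ / 2.59617×10⁷ = 2.40639 kg
In short ton: 2.40639 / 907.185 = 0.00265259 short ton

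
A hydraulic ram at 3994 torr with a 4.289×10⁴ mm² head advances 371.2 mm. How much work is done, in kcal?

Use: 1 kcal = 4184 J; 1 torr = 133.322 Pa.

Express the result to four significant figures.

3994 torr → 532488 Pa
4.289×10⁴ mm² → 0.04289 m²
F = P × A = 532488 × 0.04289 = 22838.4 N
371.2 mm → 0.3712 m
W = F × d = 22838.4 × 0.3712 = 8477.61 J
In kcal: 8477.61 / 4184 = 2.0262 kcal

2.026 kcal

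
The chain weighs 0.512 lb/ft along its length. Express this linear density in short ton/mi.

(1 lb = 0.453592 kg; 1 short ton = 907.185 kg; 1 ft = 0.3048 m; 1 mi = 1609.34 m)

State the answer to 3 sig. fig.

1.35 short ton/mi

0.512 lb/ft × 0.453592 kg/lb ÷ 0.3048 m/ft = 0.761939 kg/m
0.761939 kg/m ÷ 907.185 kg/short ton × 1609.34 m/mi = 1.35167 short ton/mi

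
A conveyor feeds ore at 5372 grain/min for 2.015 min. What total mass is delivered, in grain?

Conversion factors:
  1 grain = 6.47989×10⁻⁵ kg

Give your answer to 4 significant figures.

1.082×10⁴ grain

5372 grain/min → 0.00580166 kg/s
2.015 min → 120.9 s
m = ṁ × t = 0.00580166 × 120.9 = 0.701421 kg
In grain: 0.701421 / 6.47989×10⁻⁵ = 10824.6 grain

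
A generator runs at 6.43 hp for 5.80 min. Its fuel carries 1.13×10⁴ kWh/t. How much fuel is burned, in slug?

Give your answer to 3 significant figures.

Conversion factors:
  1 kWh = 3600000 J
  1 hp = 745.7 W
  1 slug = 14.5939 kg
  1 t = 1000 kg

0.00281 slug

6.43 hp → 4794.85 W
5.80 min → 348 s
E = P × t = 4794.85 × 348 = 1.66861×10⁶ J
1.13×10⁴ kWh/t → 4.068×10⁷ J/kg
m = E / e_s = 1.66861×10⁶ / 4.068×10⁷ = 0.0410179 kg
In slug: 0.0410179 / 14.5939 = 0.00281062 slug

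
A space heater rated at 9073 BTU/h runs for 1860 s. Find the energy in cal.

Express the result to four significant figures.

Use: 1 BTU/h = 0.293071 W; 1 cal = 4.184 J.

9073 BTU/h × 0.293071 = 2659.03 W
E = P × t = 2659.03 W × 1860 s = 4.9458×10⁶ J
4.9458×10⁶ J ÷ (4.184 J/cal) = 1.18207×10⁶ cal

1.182×10⁶ cal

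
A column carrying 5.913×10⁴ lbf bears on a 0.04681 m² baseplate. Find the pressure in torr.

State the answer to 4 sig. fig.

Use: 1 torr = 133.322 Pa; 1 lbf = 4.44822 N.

5.913×10⁴ lbf × 4.44822 → 263023 N
P = F / A = 263023 N / 0.04681 m² = 5.61895×10⁶ Pa
5.61895×10⁶ Pa ÷ (133.322 Pa/torr) = 42145.7 torr

4.215×10⁴ torr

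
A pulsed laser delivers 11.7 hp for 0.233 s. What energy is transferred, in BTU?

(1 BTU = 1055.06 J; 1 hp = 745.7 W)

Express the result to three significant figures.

1.93 BTU

11.7 hp × 745.7 → 8724.69 W
E = P × t = 8724.69 W × 0.233 s = 2032.85 J
2032.85 J ÷ (1055.06 J/BTU) = 1.92676 BTU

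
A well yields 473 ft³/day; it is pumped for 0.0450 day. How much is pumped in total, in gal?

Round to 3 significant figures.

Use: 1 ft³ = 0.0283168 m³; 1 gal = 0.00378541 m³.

473 ft³/day → 1.55021×10⁻⁴ m³/s
0.0450 day → 3888 s
V = Q × t = 1.55021×10⁻⁴ × 3888 = 0.602722 m³
In gal: 0.602722 / 0.00378541 = 159.222 gal

159 gal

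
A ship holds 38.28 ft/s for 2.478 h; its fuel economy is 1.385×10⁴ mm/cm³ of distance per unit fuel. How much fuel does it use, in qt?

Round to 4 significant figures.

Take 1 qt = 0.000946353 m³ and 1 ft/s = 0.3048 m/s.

38.28 ft/s → 11.6677 m/s
2.478 h → 8920.8 s
d = v × t = 11.6677 × 8920.8 = 104085 m
1.385×10⁴ mm/cm³ → 1.385×10⁷ m/m³
V = d / (distance per unit fuel) = 104085 / 1.385×10⁷ = 0.00751516 m³
In qt: 0.00751516 / 0.000946353 = 7.94118 qt

7.941 qt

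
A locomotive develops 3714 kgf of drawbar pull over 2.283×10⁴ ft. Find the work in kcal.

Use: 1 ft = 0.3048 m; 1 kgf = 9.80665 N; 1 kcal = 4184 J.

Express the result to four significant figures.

6.057×10⁴ kcal

3714 kgf × 9.80665 → 36421.9 N
2.283×10⁴ ft × 0.3048 → 6958.58 m
W = F × d = 36421.9 N × 6958.58 m = 2.53445×10⁸ J
2.53445×10⁸ J ÷ (4184 J/kcal) = 60574.8 kcal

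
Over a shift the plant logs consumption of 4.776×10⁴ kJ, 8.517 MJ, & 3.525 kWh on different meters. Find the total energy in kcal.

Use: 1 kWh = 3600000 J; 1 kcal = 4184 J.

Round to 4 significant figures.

1.648×10⁴ kcal

4.776×10⁴ kJ × 1000 → 4.776×10⁷ J
8.517 MJ × 1000000 → 8.517×10⁶ J
3.525 kWh × 3600000 → 1.269×10⁷ J
Total: 4.776×10⁷ + 8.517×10⁶ + 1.269×10⁷ = 6.8967×10⁷ J
In kcal: 6.8967×10⁷ / 4184 = 16483.5 kcal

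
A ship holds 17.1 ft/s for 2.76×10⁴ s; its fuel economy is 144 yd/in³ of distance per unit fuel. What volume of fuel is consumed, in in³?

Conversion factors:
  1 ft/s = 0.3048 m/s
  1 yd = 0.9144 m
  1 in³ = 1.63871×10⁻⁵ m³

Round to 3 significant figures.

1090 in³

17.1 ft/s → 5.21208 m/s
d = v × t = 5.21208 × 27600 = 143853 m
144 yd/in³ → 8.0352×10⁶ m/m³
V = d / (distance per unit fuel) = 143853 / 8.0352×10⁶ = 0.0179029 m³
In in³: 0.0179029 / 1.63871×10⁻⁵ = 1092.5 in³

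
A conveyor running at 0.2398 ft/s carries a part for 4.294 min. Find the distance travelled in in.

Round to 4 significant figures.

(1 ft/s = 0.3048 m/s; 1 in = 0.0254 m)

741.4 in

0.2398 ft/s × 0.3048 = 0.073091 m/s
4.294 min × 60 = 257.64 s
d = v × t = 0.073091 m/s × 257.64 s = 18.8312 m
18.8312 m ÷ (0.0254 m/in) = 741.386 in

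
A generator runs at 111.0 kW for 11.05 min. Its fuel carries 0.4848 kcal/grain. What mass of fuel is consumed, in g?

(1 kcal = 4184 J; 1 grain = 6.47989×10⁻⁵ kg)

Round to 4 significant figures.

111.0 kW → 111000 W
11.05 min → 663 s
E = P × t = 111000 × 663 = 7.3593×10⁷ J
0.4848 kcal/grain → 3.1303×10⁷ J/kg
m = E / e_s = 7.3593×10⁷ / 3.1303×10⁷ = 2.35099 kg
In g: 2.35099 / 0.001 = 2350.99 g

2351 g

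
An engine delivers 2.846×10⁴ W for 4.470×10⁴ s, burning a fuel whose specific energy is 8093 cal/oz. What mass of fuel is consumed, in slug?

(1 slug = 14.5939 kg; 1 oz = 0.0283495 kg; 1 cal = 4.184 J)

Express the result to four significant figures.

E = P × t = 28460 × 44700 = 1.27216×10⁹ J
8093 cal/oz → 1.19442×10⁶ J/kg
m = E / e_s = 1.27216×10⁹ / 1.19442×10⁶ = 1065.09 kg
In slug: 1065.09 / 14.5939 = 72.9819 slug

72.98 slug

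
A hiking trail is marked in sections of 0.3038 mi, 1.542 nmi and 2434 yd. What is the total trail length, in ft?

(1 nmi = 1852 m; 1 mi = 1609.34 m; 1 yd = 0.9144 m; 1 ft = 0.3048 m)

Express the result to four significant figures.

1.828×10⁴ ft

0.3038 mi × 1609.34 = 488.917 m
1.542 nmi × 1852 = 2855.78 m
2434 yd × 0.9144 = 2225.65 m
Total: 488.917 + 2855.78 + 2225.65 = 5570.35 m
In ft: 5570.35 / 0.3048 = 18275.4 ft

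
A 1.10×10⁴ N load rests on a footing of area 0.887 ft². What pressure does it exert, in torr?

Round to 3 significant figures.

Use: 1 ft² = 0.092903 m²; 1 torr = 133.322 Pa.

0.887 ft² × 0.092903 → 0.082405 m²
P = F / A = 11000 N / 0.082405 m² = 133487 Pa
133487 Pa ÷ (133.322 Pa/torr) = 1001.24 torr

1000 torr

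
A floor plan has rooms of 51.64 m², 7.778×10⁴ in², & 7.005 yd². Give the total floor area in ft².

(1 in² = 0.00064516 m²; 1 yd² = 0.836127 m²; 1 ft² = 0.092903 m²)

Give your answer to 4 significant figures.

51.64 m² (already m²)
7.778×10⁴ in² × 0.00064516 = 50.1805 m²
7.005 yd² × 0.836127 = 5.85707 m²
Sum: 51.64 + 50.1805 + 5.85707 = 107.678 m²
In ft²: 107.678 / 0.092903 = 1159.04 ft²

1159 ft²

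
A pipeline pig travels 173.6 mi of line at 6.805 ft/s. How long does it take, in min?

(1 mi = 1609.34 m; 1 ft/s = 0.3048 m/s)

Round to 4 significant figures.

173.6 mi × 1609.34 → 279381 m
6.805 ft/s × 0.3048 → 2.07416 m/s
t = d / v = 279381 m / 2.07416 m/s = 134696 s
134696 s ÷ (60 s/min) = 2244.93 min

2245 min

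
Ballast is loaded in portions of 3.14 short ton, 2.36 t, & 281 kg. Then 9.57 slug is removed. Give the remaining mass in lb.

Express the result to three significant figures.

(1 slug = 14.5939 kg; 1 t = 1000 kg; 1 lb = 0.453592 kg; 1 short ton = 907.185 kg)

3.14 short ton × 907.185 = 2848.56 kg
2.36 t × 1000 = 2360 kg
281 kg (already kg)
9.57 slug × 14.5939 = 139.664 kg
Sum: 2848.56 + 2360 + 281 − 139.664 = 5349.9 kg
In lb: 5349.9 / 0.453592 = 11794.5 lb

1.18×10⁴ lb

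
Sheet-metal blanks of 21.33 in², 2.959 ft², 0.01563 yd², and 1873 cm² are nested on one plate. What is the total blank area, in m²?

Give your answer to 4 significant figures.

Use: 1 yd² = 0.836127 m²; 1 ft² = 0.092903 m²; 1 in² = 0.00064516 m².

0.4890 m²

21.33 in² × 0.00064516 = 0.0137613 m²
2.959 ft² × 0.092903 = 0.2749 m²
0.01563 yd² × 0.836127 = 0.0130687 m²
1873 cm² × 0.0001 = 0.1873 m²
Sum: 0.0137613 + 0.2749 + 0.0130687 + 0.1873 = 0.48903 m²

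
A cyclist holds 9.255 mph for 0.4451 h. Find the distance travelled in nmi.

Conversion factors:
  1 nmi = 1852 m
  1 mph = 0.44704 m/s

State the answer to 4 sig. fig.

9.255 mph × 0.44704 = 4.13736 m/s
0.4451 h × 3600 = 1602.36 s
d = v × t = 4.13736 m/s × 1602.36 s = 6629.54 m
6629.54 m ÷ (1852 m/nmi) = 3.57967 nmi

3.580 nmi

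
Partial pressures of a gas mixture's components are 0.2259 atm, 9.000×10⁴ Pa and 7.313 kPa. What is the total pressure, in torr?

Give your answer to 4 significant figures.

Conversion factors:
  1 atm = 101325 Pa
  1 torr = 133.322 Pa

0.2259 atm × 101325 = 22889.3 Pa
9.000×10⁴ Pa (already Pa)
7.313 kPa × 1000 = 7313 Pa
Sum: 22889.3 + 90000 + 7313 = 120202 Pa
In torr: 120202 / 133.322 = 901.592 torr

901.6 torr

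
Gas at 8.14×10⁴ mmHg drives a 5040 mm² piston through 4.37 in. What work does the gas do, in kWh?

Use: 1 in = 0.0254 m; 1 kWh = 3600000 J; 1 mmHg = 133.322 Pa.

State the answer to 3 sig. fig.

8.14×10⁴ mmHg → 1.08524×10⁷ Pa
5040 mm² → 0.00504 m²
F = P × A = 1.08524×10⁷ × 0.00504 = 54696.1 N
4.37 in → 0.110998 m
W = F × d = 54696.1 × 0.110998 = 6071.16 J
In kWh: 6071.16 / 3600000 = 0.00168643 kWh

0.00169 kWh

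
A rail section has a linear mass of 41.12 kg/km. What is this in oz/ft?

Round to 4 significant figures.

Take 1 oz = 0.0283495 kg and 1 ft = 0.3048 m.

0.4421 oz/ft

41.12 kg/km ÷ 1000 m/km = 0.04112 kg/m
0.04112 kg/m ÷ 0.0283495 kg/oz × 0.3048 m/ft = 0.442102 oz/ft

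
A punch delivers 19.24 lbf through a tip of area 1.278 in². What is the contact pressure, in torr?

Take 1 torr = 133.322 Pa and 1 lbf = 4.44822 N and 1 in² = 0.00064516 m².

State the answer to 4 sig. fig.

19.24 lbf × 4.44822 → 85.5838 N
1.278 in² × 0.00064516 → 8.24514×10⁻⁴ m²
P = F / A = 85.5838 N / 8.24514×10⁻⁴ m² = 103799 Pa
103799 Pa ÷ (133.322 Pa/torr) = 778.559 torr

778.6 torr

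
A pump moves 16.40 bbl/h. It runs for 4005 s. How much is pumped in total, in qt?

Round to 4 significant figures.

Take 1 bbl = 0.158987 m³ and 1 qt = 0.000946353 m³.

3065 qt

16.40 bbl/h → 7.24274×10⁻⁴ m³/s
V = Q × t = 7.24274×10⁻⁴ × 4005 = 2.90072 m³
In qt: 2.90072 / 0.000946353 = 3065.16 qt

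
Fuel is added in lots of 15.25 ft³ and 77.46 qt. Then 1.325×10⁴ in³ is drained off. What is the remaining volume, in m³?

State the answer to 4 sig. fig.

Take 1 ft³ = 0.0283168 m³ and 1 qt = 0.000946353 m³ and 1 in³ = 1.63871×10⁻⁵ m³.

15.25 ft³ × 0.0283168 = 0.431831 m³
77.46 qt × 0.000946353 = 0.0733045 m³
1.325×10⁴ in³ × 1.63871×10⁻⁵ = 0.217129 m³
Net: 0.431831 + 0.0733045 − 0.217129 = 0.288007 m³

0.2880 m³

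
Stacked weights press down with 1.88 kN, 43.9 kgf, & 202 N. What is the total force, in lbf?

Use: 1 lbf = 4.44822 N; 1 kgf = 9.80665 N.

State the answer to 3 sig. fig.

1.88 kN × 1000 = 1880 N
43.9 kgf × 9.80665 = 430.512 N
202 N (already N)
Total: 1880 + 430.512 + 202 = 2512.51 N
In lbf: 2512.51 / 4.44822 = 564.835 lbf

565 lbf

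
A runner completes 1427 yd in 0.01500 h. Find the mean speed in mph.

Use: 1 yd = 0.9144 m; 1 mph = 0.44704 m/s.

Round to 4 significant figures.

1427 yd × 0.9144 → 1304.85 m
0.01500 h × 3600 → 54 s
v = d / t = 1304.85 m / 54 s = 24.1639 m/s
24.1639 m/s ÷ (0.44704 m/s/mph) = 54.0531 mph

54.05 mph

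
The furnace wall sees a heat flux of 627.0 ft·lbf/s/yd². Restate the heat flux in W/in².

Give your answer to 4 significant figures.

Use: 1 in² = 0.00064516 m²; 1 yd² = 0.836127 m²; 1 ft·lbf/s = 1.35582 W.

0.6559 W/in²

627.0 ft·lbf/s/yd² × 1.35582 W/ft·lbf/s ÷ 0.836127 m²/yd² = 1016.71 W/m²
1016.71 W/m² × 0.00064516 m²/in² = 0.655941 W/in²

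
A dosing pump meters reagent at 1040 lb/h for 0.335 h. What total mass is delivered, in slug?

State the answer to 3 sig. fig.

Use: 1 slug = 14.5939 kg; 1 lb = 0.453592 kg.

1040 lb/h → 0.131038 kg/s
0.335 h → 1206 s
m = ṁ × t = 0.131038 × 1206 = 158.032 kg
In slug: 158.032 / 14.5939 = 10.8286 slug

10.8 slug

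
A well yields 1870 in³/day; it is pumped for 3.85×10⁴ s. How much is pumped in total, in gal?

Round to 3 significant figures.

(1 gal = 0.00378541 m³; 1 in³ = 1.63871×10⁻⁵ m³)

1870 in³/day → 3.54675×10⁻⁷ m³/s
V = Q × t = 3.54675×10⁻⁷ × 38500 = 0.013655 m³
In gal: 0.013655 / 0.00378541 = 3.60727 gal

3.61 gal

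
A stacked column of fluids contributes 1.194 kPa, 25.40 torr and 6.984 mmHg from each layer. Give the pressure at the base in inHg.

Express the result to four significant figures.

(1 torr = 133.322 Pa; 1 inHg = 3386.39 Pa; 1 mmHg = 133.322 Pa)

1.194 kPa × 1000 = 1194 Pa
25.40 torr × 133.322 = 3386.38 Pa
6.984 mmHg × 133.322 = 931.121 Pa
Total: 1194 + 3386.38 + 931.121 = 5511.5 Pa
In inHg: 5511.5 / 3386.39 = 1.62754 inHg

1.628 inHg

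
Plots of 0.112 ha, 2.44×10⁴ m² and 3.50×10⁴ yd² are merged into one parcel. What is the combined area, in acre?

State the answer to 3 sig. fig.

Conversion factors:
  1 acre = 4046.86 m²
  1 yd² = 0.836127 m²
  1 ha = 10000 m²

0.112 ha × 10000 → 1120 m²
2.44×10⁴ m² (already m²)
3.50×10⁴ yd² × 0.836127 → 29264.4 m²
Sum: 1120 + 24400 + 29264.4 = 54784.4 m²
In acre: 54784.4 / 4046.86 = 13.5375 acre

13.5 acre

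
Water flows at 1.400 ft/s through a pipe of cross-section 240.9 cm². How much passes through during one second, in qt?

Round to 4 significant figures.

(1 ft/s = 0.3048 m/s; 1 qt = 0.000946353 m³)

10.86 qt

1.400 ft/s × 0.3048 = 0.42672 m/s
240.9 cm² × 0.0001 = 0.02409 m²
V = v × A × t = 0.42672 m/s × 0.02409 m² × 1 s = 0.0102797 m³
0.0102797 m³ ÷ (0.000946353 m³/qt) = 10.8624 qt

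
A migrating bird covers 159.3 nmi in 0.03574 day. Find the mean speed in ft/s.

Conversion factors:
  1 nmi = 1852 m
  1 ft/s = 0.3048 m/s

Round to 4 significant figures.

159.3 nmi × 1852 = 295024 m
0.03574 day × 86400 = 3087.94 s
v = d / t = 295024 m / 3087.94 s = 95.5407 m/s
95.5407 m/s ÷ (0.3048 m/s/ft/s) = 313.454 ft/s

313.5 ft/s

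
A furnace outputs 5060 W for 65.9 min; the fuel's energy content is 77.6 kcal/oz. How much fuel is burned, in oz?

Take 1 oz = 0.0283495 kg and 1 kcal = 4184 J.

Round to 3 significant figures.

61.6 oz

65.9 min → 3954 s
E = P × t = 5060 × 3954 = 2.00072×10⁷ J
77.6 kcal/oz → 1.14527×10⁷ J/kg
m = E / e_s = 2.00072×10⁷ / 1.14527×10⁷ = 1.74694 kg
In oz: 1.74694 / 0.0283495 = 61.6215 oz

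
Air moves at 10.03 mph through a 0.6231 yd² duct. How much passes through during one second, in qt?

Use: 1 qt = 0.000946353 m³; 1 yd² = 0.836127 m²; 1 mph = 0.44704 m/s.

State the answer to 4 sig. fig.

2468 qt

10.03 mph × 0.44704 → 4.48381 m/s
0.6231 yd² × 0.836127 → 0.520991 m²
V = v × A × t = 4.48381 m/s × 0.520991 m² × 1 s = 2.33602 m³
2.33602 m³ ÷ (0.000946353 m³/qt) = 2468.44 qt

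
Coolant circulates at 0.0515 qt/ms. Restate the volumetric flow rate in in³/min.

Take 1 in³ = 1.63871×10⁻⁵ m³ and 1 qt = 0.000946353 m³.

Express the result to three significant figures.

0.0515 qt/ms × 0.000946353 m³/qt ÷ 0.001 s/ms = 0.0487372 m³/s
0.0487372 m³/s ÷ 1.63871×10⁻⁵ m³/in³ × 60 s/min = 178447 in³/min

1.78×10⁵ in³/min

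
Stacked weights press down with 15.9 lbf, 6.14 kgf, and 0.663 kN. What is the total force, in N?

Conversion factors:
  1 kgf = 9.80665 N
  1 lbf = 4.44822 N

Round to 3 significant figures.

15.9 lbf × 4.44822 = 70.7267 N
6.14 kgf × 9.80665 = 60.2128 N
0.663 kN × 1000 = 663 N
Combined: 70.7267 + 60.2128 + 663 = 793.94 N

794 N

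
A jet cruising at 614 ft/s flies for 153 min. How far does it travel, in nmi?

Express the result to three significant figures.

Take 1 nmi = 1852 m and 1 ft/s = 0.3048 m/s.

614 ft/s × 0.3048 = 187.147 m/s
153 min × 60 = 9180 s
d = v × t = 187.147 m/s × 9180 s = 1.71801×10⁶ m
1.71801×10⁶ m ÷ (1852 m/nmi) = 927.651 nmi

928 nmi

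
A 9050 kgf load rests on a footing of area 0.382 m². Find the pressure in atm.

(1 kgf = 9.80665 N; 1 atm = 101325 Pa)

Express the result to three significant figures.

2.29 atm

9050 kgf × 9.80665 = 88750.2 N
P = F / A = 88750.2 N / 0.382 m² = 232330 Pa
232330 Pa ÷ (101325 Pa/atm) = 2.29292 atm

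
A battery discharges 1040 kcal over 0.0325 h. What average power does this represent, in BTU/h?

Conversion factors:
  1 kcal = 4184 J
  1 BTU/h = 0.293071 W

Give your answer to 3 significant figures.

1.27×10⁵ BTU/h

1040 kcal × 4184 → 4.35136×10⁶ J
0.0325 h × 3600 → 117 s
P = E / t = 4.35136×10⁶ J / 117 s = 37191.1 W
37191.1 W ÷ (0.293071 W/BTU/h) = 126901 BTU/h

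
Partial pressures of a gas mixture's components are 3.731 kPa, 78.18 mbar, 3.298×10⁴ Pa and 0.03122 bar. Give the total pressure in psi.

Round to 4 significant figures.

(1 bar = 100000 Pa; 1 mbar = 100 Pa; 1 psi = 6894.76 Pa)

6.911 psi

3.731 kPa × 1000 = 3731 Pa
78.18 mbar × 100 = 7818 Pa
3.298×10⁴ Pa (already Pa)
0.03122 bar × 100000 = 3122 Pa
Total: 3731 + 7818 + 32980 + 3122 = 47651 Pa
In psi: 47651 / 6894.76 = 6.91119 psi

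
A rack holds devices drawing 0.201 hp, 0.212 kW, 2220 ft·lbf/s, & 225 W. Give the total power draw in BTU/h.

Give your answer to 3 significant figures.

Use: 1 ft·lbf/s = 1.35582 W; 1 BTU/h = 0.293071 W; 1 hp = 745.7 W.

1.23×10⁴ BTU/h

0.201 hp × 745.7 = 149.886 W
0.212 kW × 1000 = 212 W
2220 ft·lbf/s × 1.35582 = 3009.92 W
225 W (already W)
Combined: 149.886 + 212 + 3009.92 + 225 = 3596.81 W
In BTU/h: 3596.81 / 0.293071 = 12272.8 BTU/h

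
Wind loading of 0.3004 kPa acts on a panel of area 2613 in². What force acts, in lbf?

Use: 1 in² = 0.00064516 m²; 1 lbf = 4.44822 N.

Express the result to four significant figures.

113.8 lbf

0.3004 kPa × 1000 → 300.4 Pa
2613 in² × 0.00064516 → 1.6858 m²
F = P × A = 300.4 Pa × 1.6858 m² = 506.414 N
506.414 N ÷ (4.44822 N/lbf) = 113.846 lbf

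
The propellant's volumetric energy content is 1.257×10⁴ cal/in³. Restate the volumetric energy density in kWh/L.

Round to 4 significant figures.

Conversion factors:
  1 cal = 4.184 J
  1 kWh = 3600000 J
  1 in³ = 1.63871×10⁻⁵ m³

1.257×10⁴ cal/in³ × 4.184 J/cal ÷ 1.63871×10⁻⁵ m³/in³ = 3.20941×10⁹ J/m³
3.20941×10⁹ J/m³ ÷ 3600000 J/kWh × 0.001 m³/L = 0.891503 kWh/L

0.8915 kWh/L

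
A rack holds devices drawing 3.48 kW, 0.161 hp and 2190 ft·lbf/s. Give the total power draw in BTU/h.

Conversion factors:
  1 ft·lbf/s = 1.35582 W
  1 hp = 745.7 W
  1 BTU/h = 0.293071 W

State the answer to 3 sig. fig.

3.48 kW × 1000 → 3480 W
0.161 hp × 745.7 → 120.058 W
2190 ft·lbf/s × 1.35582 → 2969.25 W
Sum: 3480 + 120.058 + 2969.25 = 6569.31 W
In BTU/h: 6569.31 / 0.293071 = 22415.4 BTU/h

2.24×10⁴ BTU/h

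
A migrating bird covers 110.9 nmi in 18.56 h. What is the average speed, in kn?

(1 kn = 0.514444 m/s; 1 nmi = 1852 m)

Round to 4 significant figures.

5.975 kn

110.9 nmi × 1852 → 205387 m
18.56 h × 3600 → 66816 s
v = d / t = 205387 m / 66816 s = 3.07392 m/s
3.07392 m/s ÷ (0.514444 m/s/kn) = 5.97523 kn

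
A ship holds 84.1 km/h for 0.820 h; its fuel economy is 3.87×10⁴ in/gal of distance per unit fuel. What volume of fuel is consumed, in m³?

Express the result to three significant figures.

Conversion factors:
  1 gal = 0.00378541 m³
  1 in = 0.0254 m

84.1 km/h → 23.3611 m/s
0.820 h → 2952 s
d = v × t = 23.3611 × 2952 = 68962 m
3.87×10⁴ in/gal → 259676 m/m³
V = d / (distance per unit fuel) = 68962 / 259676 = 0.265569 m³

0.266 m³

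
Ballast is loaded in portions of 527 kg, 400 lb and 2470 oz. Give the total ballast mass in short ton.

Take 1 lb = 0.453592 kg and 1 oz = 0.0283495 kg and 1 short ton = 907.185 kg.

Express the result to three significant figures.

527 kg (already kg)
400 lb × 0.453592 → 181.437 kg
2470 oz × 0.0283495 → 70.0233 kg
Sum: 527 + 181.437 + 70.0233 = 778.46 kg
In short ton: 778.46 / 907.185 = 0.858105 short ton

0.858 short ton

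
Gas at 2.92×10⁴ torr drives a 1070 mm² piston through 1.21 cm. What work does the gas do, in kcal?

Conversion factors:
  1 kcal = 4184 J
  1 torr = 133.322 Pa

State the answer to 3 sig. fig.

0.0120 kcal

2.92×10⁴ torr → 3.893×10⁶ Pa
1070 mm² → 0.00107 m²
F = P × A = 3.893×10⁶ × 0.00107 = 4165.51 N
1.21 cm → 0.0121 m
W = F × d = 4165.51 × 0.0121 = 50.4027 J
In kcal: 50.4027 / 4184 = 0.0120465 kcal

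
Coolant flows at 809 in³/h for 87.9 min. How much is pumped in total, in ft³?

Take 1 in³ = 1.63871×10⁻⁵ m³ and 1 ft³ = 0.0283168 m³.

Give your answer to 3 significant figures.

809 in³/h → 3.68255×10⁻⁶ m³/s
87.9 min → 5274 s
V = Q × t = 3.68255×10⁻⁶ × 5274 = 0.0194218 m³
In ft³: 0.0194218 / 0.0283168 = 0.685876 ft³

0.686 ft³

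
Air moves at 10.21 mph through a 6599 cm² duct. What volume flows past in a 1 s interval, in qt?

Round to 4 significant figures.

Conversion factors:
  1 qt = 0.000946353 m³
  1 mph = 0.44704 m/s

10.21 mph × 0.44704 = 4.56428 m/s
6599 cm² × 0.0001 = 0.6599 m²
V = v × A × t = 4.56428 m/s × 0.6599 m² × 1 s = 3.01197 m³
3.01197 m³ ÷ (0.000946353 m³/qt) = 3182.71 qt

3183 qt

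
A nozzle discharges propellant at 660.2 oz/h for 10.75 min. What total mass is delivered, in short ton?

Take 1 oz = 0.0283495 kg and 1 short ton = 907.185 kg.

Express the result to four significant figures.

660.2 oz/h → 0.00519898 kg/s
10.75 min → 645 s
m = ṁ × t = 0.00519898 × 645 = 3.35334 kg
In short ton: 3.35334 / 907.185 = 0.00369642 short ton

0.003696 short ton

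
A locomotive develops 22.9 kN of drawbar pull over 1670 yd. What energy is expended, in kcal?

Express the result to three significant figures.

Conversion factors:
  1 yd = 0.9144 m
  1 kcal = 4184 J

8360 kcal

22.9 kN × 1000 = 22900 N
1670 yd × 0.9144 = 1527.05 m
W = F × d = 22900 N × 1527.05 m = 3.49694×10⁷ J
3.49694×10⁷ J ÷ (4184 J/kcal) = 8357.89 kcal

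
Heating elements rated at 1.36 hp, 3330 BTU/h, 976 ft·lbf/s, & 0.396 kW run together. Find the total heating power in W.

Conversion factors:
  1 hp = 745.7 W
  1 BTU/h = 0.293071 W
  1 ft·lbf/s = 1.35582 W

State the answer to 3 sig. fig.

1.36 hp × 745.7 = 1014.15 W
3330 BTU/h × 0.293071 = 975.926 W
976 ft·lbf/s × 1.35582 = 1323.28 W
0.396 kW × 1000 = 396 W
Total: 1014.15 + 975.926 + 1323.28 + 396 = 3709.36 W

3710 W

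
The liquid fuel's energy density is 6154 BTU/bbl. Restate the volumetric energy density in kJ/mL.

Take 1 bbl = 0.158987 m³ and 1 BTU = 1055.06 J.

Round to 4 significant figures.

6154 BTU/bbl × 1055.06 J/BTU ÷ 0.158987 m³/bbl = 4.08388×10⁷ J/m³
4.08388×10⁷ J/m³ ÷ 1000 J/kJ × 10⁻⁶ m³/mL = 0.0408388 kJ/mL

0.04084 kJ/mL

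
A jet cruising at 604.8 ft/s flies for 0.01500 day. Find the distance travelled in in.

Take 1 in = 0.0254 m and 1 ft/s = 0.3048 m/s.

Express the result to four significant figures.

9.406×10⁶ in

604.8 ft/s × 0.3048 → 184.343 m/s
0.01500 day × 86400 → 1296 s
d = v × t = 184.343 m/s × 1296 s = 238909 m
238909 m ÷ (0.0254 m/in) = 9.40587×10⁶ in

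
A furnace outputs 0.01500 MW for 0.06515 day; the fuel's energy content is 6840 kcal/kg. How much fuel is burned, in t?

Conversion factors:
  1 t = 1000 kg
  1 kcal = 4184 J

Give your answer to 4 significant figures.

0.01500 MW → 15000 W
0.06515 day → 5628.96 s
E = P × t = 15000 × 5628.96 = 8.44344×10⁷ J
6840 kcal/kg → 2.86186×10⁷ J/kg
m = E / e_s = 8.44344×10⁷ / 2.86186×10⁷ = 2.95033 kg
In t: 2.95033 / 1000 = 0.00295033 t

0.002950 t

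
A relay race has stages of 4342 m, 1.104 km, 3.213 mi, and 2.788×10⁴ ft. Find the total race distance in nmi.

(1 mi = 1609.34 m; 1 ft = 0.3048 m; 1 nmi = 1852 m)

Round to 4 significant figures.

4342 m (already m)
1.104 km × 1000 = 1104 m
3.213 mi × 1609.34 = 5170.81 m
2.788×10⁴ ft × 0.3048 = 8497.82 m
Combined: 4342 + 1104 + 5170.81 + 8497.82 = 19114.6 m
In nmi: 19114.6 / 1852 = 10.3211 nmi

10.32 nmi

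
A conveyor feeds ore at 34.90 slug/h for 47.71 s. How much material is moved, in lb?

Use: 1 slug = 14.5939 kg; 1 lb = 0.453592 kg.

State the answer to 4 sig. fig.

34.90 slug/h → 0.14148 kg/s
m = ṁ × t = 0.14148 × 47.71 = 6.75001 kg
In lb: 6.75001 / 0.453592 = 14.8812 lb

14.88 lb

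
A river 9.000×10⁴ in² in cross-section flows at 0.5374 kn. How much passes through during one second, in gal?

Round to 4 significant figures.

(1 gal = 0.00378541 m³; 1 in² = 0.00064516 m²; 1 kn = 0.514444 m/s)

4241 gal

0.5374 kn × 0.514444 → 0.276462 m/s
9.000×10⁴ in² × 0.00064516 → 58.0644 m²
V = v × A × t = 0.276462 m/s × 58.0644 m² × 1 s = 16.0526 m³
16.0526 m³ ÷ (0.00378541 m³/gal) = 4240.65 gal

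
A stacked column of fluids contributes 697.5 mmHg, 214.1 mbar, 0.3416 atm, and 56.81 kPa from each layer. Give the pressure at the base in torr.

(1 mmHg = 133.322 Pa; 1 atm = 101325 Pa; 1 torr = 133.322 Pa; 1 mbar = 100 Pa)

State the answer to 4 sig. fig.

697.5 mmHg × 133.322 = 92992.1 Pa
214.1 mbar × 100 = 21410 Pa
0.3416 atm × 101325 = 34612.6 Pa
56.81 kPa × 1000 = 56810 Pa
Sum: 92992.1 + 21410 + 34612.6 + 56810 = 205825 Pa
In torr: 205825 / 133.322 = 1543.82 torr

1544 torr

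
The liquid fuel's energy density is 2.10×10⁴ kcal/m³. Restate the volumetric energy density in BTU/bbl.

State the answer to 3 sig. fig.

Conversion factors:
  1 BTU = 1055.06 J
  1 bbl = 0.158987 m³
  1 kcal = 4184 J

2.10×10⁴ kcal/m³ × 4184 J/kcal = 8.7864×10⁷ J/m³
8.7864×10⁷ J/m³ ÷ 1055.06 J/BTU × 0.158987 m³/bbl = 13240.2 BTU/bbl

1.32×10⁴ BTU/bbl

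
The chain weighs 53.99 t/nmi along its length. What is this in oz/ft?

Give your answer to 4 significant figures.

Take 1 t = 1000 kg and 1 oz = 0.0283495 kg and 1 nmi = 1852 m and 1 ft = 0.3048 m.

313.4 oz/ft

53.99 t/nmi × 1000 kg/t ÷ 1852 m/nmi = 29.1523 kg/m
29.1523 kg/m ÷ 0.0283495 kg/oz × 0.3048 m/ft = 313.431 oz/ft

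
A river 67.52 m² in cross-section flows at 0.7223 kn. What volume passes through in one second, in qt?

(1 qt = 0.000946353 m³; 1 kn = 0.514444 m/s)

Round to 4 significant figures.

0.7223 kn × 0.514444 → 0.371583 m/s
V = v × A × t = 0.371583 m/s × 67.52 m² × 1 s = 25.0893 m³
25.0893 m³ ÷ (0.000946353 m³/qt) = 26511.6 qt

2.651×10⁴ qt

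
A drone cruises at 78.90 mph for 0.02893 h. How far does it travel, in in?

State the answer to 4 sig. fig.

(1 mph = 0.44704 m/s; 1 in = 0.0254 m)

1.446×10⁵ in

78.90 mph × 0.44704 = 35.2715 m/s
0.02893 h × 3600 = 104.148 s
d = v × t = 35.2715 m/s × 104.148 s = 3673.46 m
3673.46 m ÷ (0.0254 m/in) = 144624 in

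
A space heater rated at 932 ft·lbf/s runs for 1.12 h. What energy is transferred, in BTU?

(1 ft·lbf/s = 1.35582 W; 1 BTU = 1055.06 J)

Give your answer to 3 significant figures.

4830 BTU

932 ft·lbf/s × 1.35582 = 1263.62 W
1.12 h × 3600 = 4032 s
E = P × t = 1263.62 W × 4032 s = 5.09492×10⁶ J
5.09492×10⁶ J ÷ (1055.06 J/BTU) = 4829.03 BTU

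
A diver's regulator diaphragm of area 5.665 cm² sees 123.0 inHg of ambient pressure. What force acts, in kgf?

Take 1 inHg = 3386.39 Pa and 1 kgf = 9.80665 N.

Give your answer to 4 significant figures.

123.0 inHg × 3386.39 → 416526 Pa
5.665 cm² × 0.0001 → 5.665×10⁻⁴ m²
F = P × A = 416526 Pa × 5.665×10⁻⁴ m² = 235.962 N
235.962 N ÷ (9.80665 N/kgf) = 24.0614 kgf

24.06 kgf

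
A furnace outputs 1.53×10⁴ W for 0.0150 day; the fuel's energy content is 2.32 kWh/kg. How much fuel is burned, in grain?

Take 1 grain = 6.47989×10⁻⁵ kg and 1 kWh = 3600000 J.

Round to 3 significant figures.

0.0150 day → 1296 s
E = P × t = 15300 × 1296 = 1.98288×10⁷ J
2.32 kWh/kg → 8.352×10⁶ J/kg
m = E / e_s = 1.98288×10⁷ / 8.352×10⁶ = 2.37414 kg
In grain: 2.37414 / 6.47989×10⁻⁵ = 36638.6 grain

3.66×10⁴ grain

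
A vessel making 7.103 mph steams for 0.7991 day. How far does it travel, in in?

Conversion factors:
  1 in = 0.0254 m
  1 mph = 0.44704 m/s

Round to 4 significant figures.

7.103 mph × 0.44704 → 3.17533 m/s
0.7991 day × 86400 → 69042.2 s
d = v × t = 3.17533 m/s × 69042.2 s = 219232 m
219232 m ÷ (0.0254 m/in) = 8.63118×10⁶ in

8.631×10⁶ in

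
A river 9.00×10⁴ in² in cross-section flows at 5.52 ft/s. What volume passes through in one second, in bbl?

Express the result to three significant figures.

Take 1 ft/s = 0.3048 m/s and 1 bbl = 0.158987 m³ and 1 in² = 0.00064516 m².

614 bbl

5.52 ft/s × 0.3048 = 1.6825 m/s
9.00×10⁴ in² × 0.00064516 = 58.0644 m²
V = v × A × t = 1.6825 m/s × 58.0644 m² × 1 s = 97.6934 m³
97.6934 m³ ÷ (0.158987 m³/bbl) = 614.474 bbl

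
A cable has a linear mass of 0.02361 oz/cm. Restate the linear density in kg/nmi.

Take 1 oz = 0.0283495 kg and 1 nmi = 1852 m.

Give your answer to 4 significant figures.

124.0 kg/nmi

0.02361 oz/cm × 0.0283495 kg/oz ÷ 0.01 m/cm = 0.0669332 kg/m
0.0669332 kg/m × 1852 m/nmi = 123.96 kg/nmi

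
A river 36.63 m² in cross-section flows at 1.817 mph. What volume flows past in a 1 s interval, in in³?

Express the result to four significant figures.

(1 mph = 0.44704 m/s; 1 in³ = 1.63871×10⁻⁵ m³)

1.816×10⁶ in³

1.817 mph × 0.44704 = 0.812272 m/s
V = v × A × t = 0.812272 m/s × 36.63 m² × 1 s = 29.7535 m³
29.7535 m³ ÷ (1.63871×10⁻⁵ m³/in³) = 1.81567×10⁶ in³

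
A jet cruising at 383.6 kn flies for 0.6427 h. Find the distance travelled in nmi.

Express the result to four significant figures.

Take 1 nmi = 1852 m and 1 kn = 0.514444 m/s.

246.5 nmi

383.6 kn × 0.514444 = 197.341 m/s
0.6427 h × 3600 = 2313.72 s
d = v × t = 197.341 m/s × 2313.72 s = 456592 m
456592 m ÷ (1852 m/nmi) = 246.54 nmi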